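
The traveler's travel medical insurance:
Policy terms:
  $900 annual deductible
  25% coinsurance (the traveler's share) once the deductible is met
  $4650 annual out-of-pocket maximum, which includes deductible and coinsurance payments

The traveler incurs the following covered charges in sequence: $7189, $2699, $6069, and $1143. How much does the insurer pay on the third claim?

#1 ($7189): deductible takes $900, $6289 remains; 25% of $6289 = $1572.25. Traveler owes $2472.25 (running OOP $2472.25). Insurer: $7189 − $2472.25 = $4716.75.
#2 ($2699): 25% coinsurance on $2699 = $674.75. Cost to traveler: $674.75. OOP to date $3147. Plan pays $2699 − $674.75 = $2024.25.
#3 ($6069): 25% coinsurance on $6069 = $1517.25. Adding that to $3147 gives $4664.25, past the $4650 cap; traveler pays only $4650 − $3147 = $1503. Plan pays $6069 − $1503 = $4566.

$4566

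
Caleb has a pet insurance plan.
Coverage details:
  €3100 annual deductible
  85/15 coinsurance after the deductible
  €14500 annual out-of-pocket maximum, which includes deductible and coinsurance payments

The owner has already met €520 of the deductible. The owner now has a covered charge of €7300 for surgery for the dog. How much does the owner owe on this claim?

€3288

Deductible still to meet: €3100 − €520 = €2580.
The remaining €4720 (= €7300 − €2580) moves to coinsurance.
15% of €4720 = €708 falls to the owner.
Owner responsibility before any cap: €2580 + €708 = €3288.
Year-to-date out-of-pocket becomes €520 + €3288 = €3808, still under the €14500 maximum, so no cap applies.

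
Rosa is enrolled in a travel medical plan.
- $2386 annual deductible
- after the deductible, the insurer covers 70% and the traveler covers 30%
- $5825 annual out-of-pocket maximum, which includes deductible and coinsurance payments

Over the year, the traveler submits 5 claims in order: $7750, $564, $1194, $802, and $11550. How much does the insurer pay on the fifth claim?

$10488.20

#1 ($7750): deductible takes $2386, $5364 remains; 30% of $5364 = $1609.20. Cost to traveler: $3995.20. OOP to date $3995.20. Plan pays $7750 − $3995.20 = $3754.80.
#2 ($564): deductible already satisfied, so traveler's share is 30% × $564 = $169.20. Traveler owes $169.20 (running OOP $4164.40). Plan pays $564 − $169.20 = $394.80.
#3 ($1194): deductible met; 30% of $1194 = $358.20. Cost to traveler: $358.20. OOP to date $4522.60. Insurer: $1194 − $358.20 = $835.80.
#4 ($802): 30% coinsurance on $802 = $240.60. Traveler owes $240.60 (running OOP $4763.20). Plan pays $802 − $240.60 = $561.40.
#5 ($11550): deductible met; 30% of $11550 = $3465. OOP would hit $8228.20 > $5825, so the cap limits the traveler to $5825 − $4763.20 = $1061.80. Insurer: $11550 − $1061.80 = $10488.20.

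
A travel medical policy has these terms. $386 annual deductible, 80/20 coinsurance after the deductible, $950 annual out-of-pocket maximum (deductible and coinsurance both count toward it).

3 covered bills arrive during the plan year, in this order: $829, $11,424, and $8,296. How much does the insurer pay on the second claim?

$10,948.60

#1 ($829): $386 finishes the deductible; $443 goes to coinsurance; 20% of $443 = $88.60. Traveler pays $474.60; OOP now $474.60. Plan pays $829 − $474.60 = $354.40.
#2 ($11,424): deductible met; 20% of $11,424 = $2,284.80. Adding that to $474.60 gives $2,759.40, past the $950 cap; traveler pays only $950 − $474.60 = $475.40. Insurer: $11,424 − $475.40 = $10,948.60.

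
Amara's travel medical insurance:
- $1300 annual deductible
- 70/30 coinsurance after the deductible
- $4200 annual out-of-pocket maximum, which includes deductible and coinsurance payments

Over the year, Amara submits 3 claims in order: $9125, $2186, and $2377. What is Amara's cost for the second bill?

$552.50

#1 ($9125): $1300 finishes the deductible; $7825 goes to coinsurance; 30% of $7825 = $2347.50. Traveler pays $3647.50; OOP now $3647.50.
#2 ($2186): deductible already satisfied, so traveler's share is 30% × $2186 = $655.80. That would push OOP to $4303.30, over the $4200 cap, so traveler pays $4200 − $3647.50 = $552.50.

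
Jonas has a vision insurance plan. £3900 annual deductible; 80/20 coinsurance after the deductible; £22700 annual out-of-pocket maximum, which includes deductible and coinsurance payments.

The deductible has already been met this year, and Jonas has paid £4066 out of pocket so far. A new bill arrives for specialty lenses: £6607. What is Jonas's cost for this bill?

The deductible is already satisfied, so the full bill goes to coinsurance.
20% of £6607 = £1321.40 falls to the member.
Total out-of-pocket so far would be £4066 + £1321.40 = £5387.40, below the £22700 cap — no reduction.

£1321.40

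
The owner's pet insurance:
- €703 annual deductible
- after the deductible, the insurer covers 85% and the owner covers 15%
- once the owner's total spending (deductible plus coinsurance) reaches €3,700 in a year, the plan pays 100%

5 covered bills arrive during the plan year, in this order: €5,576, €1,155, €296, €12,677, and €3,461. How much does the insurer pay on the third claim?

€251.60

Claim 1 (€5,576): €703 finishes the deductible; €4,873 goes to coinsurance; owner's 15% is €730.95. Owner owes €1,433.95 (running OOP €1,433.95). Insurer: €5,576 − €1,433.95 = €4,142.05.
Claim 2 (€1,155): deductible already satisfied, so owner's share is 15% × €1,155 = €173.25. Cost to owner: €173.25. OOP to date €1,607.20. Plan pays €1,155 − €173.25 = €981.75.
Claim 3 (€296): deductible already satisfied, so owner's share is 15% × €296 = €44.40. Owner owes €44.40 (running OOP €1,651.60). Insurer: €296 − €44.40 = €251.60.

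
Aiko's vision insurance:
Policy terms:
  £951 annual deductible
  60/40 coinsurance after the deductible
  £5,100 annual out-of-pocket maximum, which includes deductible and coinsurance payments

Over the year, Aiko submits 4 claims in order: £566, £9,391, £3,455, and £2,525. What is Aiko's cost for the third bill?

£546.60

#1 (£566): entire amount goes to the deductible. Member owes £566 (running OOP £566).
#2 (£9,391): £385 to deductible, leaving £9,006; coinsurance £9,006 × 40% = £3,602.40. Member owes £3,987.40 (running OOP £4,553.40).
#3 (£3,455): 40% coinsurance on £3,455 = £1,382. OOP would hit £5,935.40 > £5,100, so the cap limits the member to £5,100 − £4,553.40 = £546.60.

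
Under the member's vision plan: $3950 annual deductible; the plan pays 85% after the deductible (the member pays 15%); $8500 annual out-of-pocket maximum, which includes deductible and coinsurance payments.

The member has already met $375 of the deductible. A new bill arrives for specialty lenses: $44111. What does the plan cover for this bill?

Deductible still to meet: $3950 − $375 = $3575.
After the $3575 deductible portion, $44111 − $3575 = $40536 is subject to coinsurance.
15% of $40536 = $6080.40 falls to the member.
So the member owes $3575 + $6080.40 = $9655.40 before any cap.
Adding $9655.40 to the $375 already spent would give $10030.40, which exceeds the $8500 cap; the member pays just $8500 − $375 = $8125.
Insurer pays the balance: $44111 − $8125 = $35986.

$35986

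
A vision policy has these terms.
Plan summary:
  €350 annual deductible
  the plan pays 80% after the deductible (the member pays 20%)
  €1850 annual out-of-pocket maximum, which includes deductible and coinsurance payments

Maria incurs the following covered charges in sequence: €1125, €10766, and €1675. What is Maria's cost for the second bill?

#1 (€1125): €350 to deductible, leaving €775; 20% of €775 = €155. Member pays €505; OOP now €505.
#2 (€10766): 20% coinsurance on €10766 = €2153.20. That would push OOP to €2658.20, over the €1850 cap, so member pays €1850 − €505 = €1345.

€1345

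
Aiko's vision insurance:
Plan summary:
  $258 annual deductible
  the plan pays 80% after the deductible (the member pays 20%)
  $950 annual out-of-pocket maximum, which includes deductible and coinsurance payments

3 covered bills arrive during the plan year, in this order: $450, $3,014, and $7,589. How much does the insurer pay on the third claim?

$7,538.20

#1 ($450): deductible takes $258, $192 remains; coinsurance $192 × 20% = $38.40. Member owes $296.40 (running OOP $296.40). Plan pays $450 − $296.40 = $153.60.
#2 ($3,014): deductible met; 20% of $3,014 = $602.80. Member pays $602.80; OOP now $899.20. Insurer: $3,014 − $602.80 = $2,411.20.
#3 ($7,589): 20% coinsurance on $7,589 = $1,517.80. Adding that to $899.20 gives $2,417, past the $950 cap; member pays only $950 − $899.20 = $50.80. Insurer: $7,589 − $50.80 = $7,538.20.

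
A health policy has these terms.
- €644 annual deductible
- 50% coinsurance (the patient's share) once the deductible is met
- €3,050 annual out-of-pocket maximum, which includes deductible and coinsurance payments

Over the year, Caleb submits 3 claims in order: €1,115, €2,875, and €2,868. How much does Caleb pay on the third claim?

€733

#1 (€1,115): €644 finishes the deductible; €471 goes to coinsurance; coinsurance €471 × 50% = €235.50. Cost to patient: €879.50. OOP to date €879.50.
#2 (€2,875): deductible already satisfied, so patient's share is 50% × €2,875 = €1,437.50. Patient owes €1,437.50 (running OOP €2,317).
#3 (€2,868): deductible already satisfied, so patient's share is 50% × €2,868 = €1,434. Adding that to €2,317 gives €3,751, past the €3,050 cap; patient pays only €3,050 − €2,317 = €733.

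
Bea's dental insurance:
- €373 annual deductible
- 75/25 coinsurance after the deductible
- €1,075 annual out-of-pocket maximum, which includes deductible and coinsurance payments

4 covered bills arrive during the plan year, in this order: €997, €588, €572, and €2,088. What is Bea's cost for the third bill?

#1 (€997): €373 to deductible, leaving €624; 25% of €624 = €156. Cost to patient: €529. OOP to date €529.
#2 (€588): 25% coinsurance on €588 = €147. Cost to patient: €147. OOP to date €676.
#3 (€572): 25% coinsurance on €572 = €143. Cost to patient: €143. OOP to date €819.

€143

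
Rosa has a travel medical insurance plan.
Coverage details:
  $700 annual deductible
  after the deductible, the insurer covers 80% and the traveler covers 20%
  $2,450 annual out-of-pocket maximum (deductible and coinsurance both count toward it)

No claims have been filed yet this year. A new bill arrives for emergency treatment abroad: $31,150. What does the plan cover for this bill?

$28,700

The full $700 deductible is still open; $700 of this bill applies to it.
After the $700 deductible portion, $31,150 − $700 = $30,450 is subject to coinsurance.
Traveler's 20% share of $30,450 is $6,090.
That puts the traveler's cost at $700 + $6,090 = $6,790 before any cap.
Adding $6,790 to the $0 already spent would give $6,790, which exceeds the $2,450 cap; the traveler pays just $2,450 − $0 = $2,450.
The insurer covers the remainder: $31,150 − $2,450 = $28,700.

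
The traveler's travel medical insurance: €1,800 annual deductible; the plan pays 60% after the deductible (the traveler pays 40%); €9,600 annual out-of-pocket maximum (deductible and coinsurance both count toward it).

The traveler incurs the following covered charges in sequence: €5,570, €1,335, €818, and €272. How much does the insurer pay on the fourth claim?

Bill 1, €5,570: deductible takes €1,800, €3,770 remains; 40% of €3,770 = €1,508. Traveler pays €3,308; OOP now €3,308. Plan pays €5,570 − €3,308 = €2,262.
Bill 2, €1,335: 40% coinsurance on €1,335 = €534. Traveler owes €534 (running OOP €3,842). Plan pays €1,335 − €534 = €801.
Bill 3, €818: deductible met; 40% of €818 = €327.20. Traveler owes €327.20 (running OOP €4,169.20). Plan pays €818 − €327.20 = €490.80.
Bill 4, €272: deductible met; 40% of €272 = €108.80. Traveler owes €108.80 (running OOP €4,278). Insurer: €272 − €108.80 = €163.20.

€163.20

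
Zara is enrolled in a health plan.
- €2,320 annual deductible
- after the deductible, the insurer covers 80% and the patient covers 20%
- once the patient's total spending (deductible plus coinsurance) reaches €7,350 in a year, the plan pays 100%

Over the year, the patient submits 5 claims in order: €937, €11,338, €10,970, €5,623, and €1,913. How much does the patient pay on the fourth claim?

€845

Claim 1 — €937: fully absorbed by the deductible. Patient pays €937; OOP now €937.
Claim 2 — €11,338: deductible takes €1,383, €9,955 remains; 20% of €9,955 = €1,991. Patient owes €3,374 (running OOP €4,311).
Claim 3 — €10,970: deductible already satisfied, so patient's share is 20% × €10,970 = €2,194. Patient pays €2,194; OOP now €6,505.
Claim 4 — €5,623: deductible met; 20% of €5,623 = €1,124.60. OOP would hit €7,629.60 > €7,350, so the cap limits the patient to €7,350 − €6,505 = €845.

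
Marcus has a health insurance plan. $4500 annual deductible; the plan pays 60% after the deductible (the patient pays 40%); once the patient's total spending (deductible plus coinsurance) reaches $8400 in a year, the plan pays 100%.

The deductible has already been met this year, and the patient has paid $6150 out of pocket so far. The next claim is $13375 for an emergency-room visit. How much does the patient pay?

$2250

The deductible is already satisfied, so the full bill goes to coinsurance.
Coinsurance: $13375 × 40% = $5350.
Year-to-date out-of-pocket would reach $6150 + $5350 = $11500, above the $8400 maximum, so the patient pays only $8400 − $6150 = $2250.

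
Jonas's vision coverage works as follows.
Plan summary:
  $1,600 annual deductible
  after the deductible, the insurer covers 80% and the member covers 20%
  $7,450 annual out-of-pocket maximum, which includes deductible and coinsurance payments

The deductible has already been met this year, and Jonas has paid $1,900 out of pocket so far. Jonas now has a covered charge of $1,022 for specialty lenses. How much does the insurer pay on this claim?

$817.60

The deductible is already satisfied, so the full bill goes to coinsurance.
Coinsurance: $1,022 × 20% = $204.40.
Total out-of-pocket so far would be $1,900 + $204.40 = $2,104.40, below the $7,450 cap — no reduction.
The plan picks up $1,022 − $204.40 = $817.60.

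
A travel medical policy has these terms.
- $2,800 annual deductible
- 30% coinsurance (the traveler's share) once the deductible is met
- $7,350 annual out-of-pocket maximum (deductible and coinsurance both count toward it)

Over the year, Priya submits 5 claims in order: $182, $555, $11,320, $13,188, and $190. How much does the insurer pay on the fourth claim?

Claim 1 — $182: fully absorbed by the deductible. Traveler owes $182 (running OOP $182). Insurer: $182 − $182 = $0.
Claim 2 — $555: fully absorbed by the deductible. Cost to traveler: $555. OOP to date $737. Plan pays $555 − $555 = $0.
Claim 3 — $11,320: $2,063 finishes the deductible; $9,257 goes to coinsurance; traveler's 30% is $2,777.10. Cost to traveler: $4,840.10. OOP to date $5,577.10. Plan pays $11,320 − $4,840.10 = $6,479.90.
Claim 4 — $13,188: 30% coinsurance on $13,188 = $3,956.40. Adding that to $5,577.10 gives $9,533.50, past the $7,350 cap; traveler pays only $7,350 − $5,577.10 = $1,772.90. Plan pays $13,188 − $1,772.90 = $11,415.10.

$11,415.10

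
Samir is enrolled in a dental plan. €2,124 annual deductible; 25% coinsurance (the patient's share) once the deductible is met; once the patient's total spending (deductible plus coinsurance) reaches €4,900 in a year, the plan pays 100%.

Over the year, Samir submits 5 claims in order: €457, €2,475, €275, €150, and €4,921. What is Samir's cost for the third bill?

#1 (€457): fully absorbed by the deductible. Patient pays €457; OOP now €457.
#2 (€2,475): €1,667 to deductible, leaving €808; patient's 25% is €202. Cost to patient: €1,869. OOP to date €2,326.
#3 (€275): deductible already satisfied, so patient's share is 25% × €275 = €68.75. Patient owes €68.75 (running OOP €2,394.75).

€68.75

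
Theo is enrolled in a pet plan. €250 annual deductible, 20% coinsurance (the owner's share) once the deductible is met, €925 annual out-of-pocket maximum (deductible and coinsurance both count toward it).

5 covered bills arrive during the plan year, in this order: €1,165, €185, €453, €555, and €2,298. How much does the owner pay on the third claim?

Claim 1 — €1,165: deductible takes €250, €915 remains; coinsurance €915 × 20% = €183. Cost to owner: €433. OOP to date €433.
Claim 2 — €185: deductible already satisfied, so owner's share is 20% × €185 = €37. Owner pays €37; OOP now €470.
Claim 3 — €453: 20% coinsurance on €453 = €90.60. Owner owes €90.60 (running OOP €560.60).

€90.60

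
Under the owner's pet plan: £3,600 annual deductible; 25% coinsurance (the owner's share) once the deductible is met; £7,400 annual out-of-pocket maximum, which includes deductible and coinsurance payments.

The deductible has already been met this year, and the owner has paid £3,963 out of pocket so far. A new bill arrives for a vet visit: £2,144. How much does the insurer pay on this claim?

With the deductible met, the entire £2,144 is subject to coinsurance.
Owner's 25% share of £2,144 is £536.
Year-to-date out-of-pocket becomes £3,963 + £536 = £4,499, still under the £7,400 maximum, so no cap applies.
The insurer covers the remainder: £2,144 − £536 = £1,608.

£1,608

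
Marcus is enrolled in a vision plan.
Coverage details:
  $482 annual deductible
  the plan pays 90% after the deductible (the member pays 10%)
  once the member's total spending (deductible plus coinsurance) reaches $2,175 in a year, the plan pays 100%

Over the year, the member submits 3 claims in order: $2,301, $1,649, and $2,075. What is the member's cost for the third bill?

$207.50

Bill 1, $2,301: $482 finishes the deductible; $1,819 goes to coinsurance; 10% of $1,819 = $181.90. Member owes $663.90 (running OOP $663.90).
Bill 2, $1,649: 10% coinsurance on $1,649 = $164.90. Member pays $164.90; OOP now $828.80.
Bill 3, $2,075: 10% coinsurance on $2,075 = $207.50. Member owes $207.50 (running OOP $1,036.30).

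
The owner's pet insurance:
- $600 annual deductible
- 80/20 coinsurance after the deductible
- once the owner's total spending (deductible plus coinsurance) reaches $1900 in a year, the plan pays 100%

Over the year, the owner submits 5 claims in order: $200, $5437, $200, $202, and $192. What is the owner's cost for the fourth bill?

Claim 1 ($200): fully absorbed by the deductible. Owner owes $200 (running OOP $200).
Claim 2 ($5437): $400 finishes the deductible; $5037 goes to coinsurance; owner's 20% is $1007.40. Cost to owner: $1407.40. OOP to date $1607.40.
Claim 3 ($200): 20% coinsurance on $200 = $40. Owner owes $40 (running OOP $1647.40).
Claim 4 ($202): deductible already satisfied, so owner's share is 20% × $202 = $40.40. Owner owes $40.40 (running OOP $1687.80).

$40.40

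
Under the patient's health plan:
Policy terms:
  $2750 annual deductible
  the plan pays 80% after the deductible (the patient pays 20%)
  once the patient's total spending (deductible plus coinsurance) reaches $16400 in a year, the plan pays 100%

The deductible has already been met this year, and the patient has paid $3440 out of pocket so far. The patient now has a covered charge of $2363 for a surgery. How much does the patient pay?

The deductible is already satisfied, so the full bill goes to coinsurance.
20% of $2363 = $472.60 falls to the patient.
Total out-of-pocket so far would be $3440 + $472.60 = $3912.60, below the $16400 cap — no reduction.

$472.60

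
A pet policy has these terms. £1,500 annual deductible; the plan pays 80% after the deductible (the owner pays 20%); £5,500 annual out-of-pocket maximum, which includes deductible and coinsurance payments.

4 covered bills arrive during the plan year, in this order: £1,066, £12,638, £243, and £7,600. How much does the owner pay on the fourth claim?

£1,510.60

#1 (£1,066): all of it applies to the deductible. Owner pays £1,066; OOP now £1,066.
#2 (£12,638): deductible takes £434, £12,204 remains; owner's 20% is £2,440.80. Owner pays £2,874.80; OOP now £3,940.80.
#3 (£243): deductible already satisfied, so owner's share is 20% × £243 = £48.60. Owner pays £48.60; OOP now £3,989.40.
#4 (£7,600): deductible already satisfied, so owner's share is 20% × £7,600 = £1,520. That would push OOP to £5,509.40, over the £5,500 cap, so owner pays £5,500 − £3,989.40 = £1,510.60.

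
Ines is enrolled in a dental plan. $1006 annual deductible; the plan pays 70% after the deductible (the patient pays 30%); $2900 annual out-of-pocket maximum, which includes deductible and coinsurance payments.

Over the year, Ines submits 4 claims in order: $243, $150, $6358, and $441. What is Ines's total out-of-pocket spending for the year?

#1 ($243): entire amount goes to the deductible. Patient owes $243 (running OOP $243).
#2 ($150): fully absorbed by the deductible. Cost to patient: $150. OOP to date $393.
#3 ($6358): deductible takes $613, $5745 remains; coinsurance $5745 × 30% = $1723.50. Patient pays $2336.50; OOP now $2729.50.
#4 ($441): 30% coinsurance on $441 = $132.30. Patient pays $132.30; OOP now $2861.80.
Summing the patient's payments: $243 + $150 + $2336.50 + $132.30 = $2861.80.

$2861.80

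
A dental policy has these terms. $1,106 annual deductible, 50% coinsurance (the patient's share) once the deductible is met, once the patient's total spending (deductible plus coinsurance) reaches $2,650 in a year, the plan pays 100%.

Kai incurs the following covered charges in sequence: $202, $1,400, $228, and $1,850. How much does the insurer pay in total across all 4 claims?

Bill 1, $202: entire amount goes to the deductible. Cost to patient: $202. OOP to date $202. Plan pays $202 − $202 = $0.
Bill 2, $1,400: deductible takes $904, $496 remains; coinsurance $496 × 50% = $248. Patient owes $1,152 (running OOP $1,354). Insurer: $1,400 − $1,152 = $248.
Bill 3, $228: deductible met; 50% of $228 = $114. Patient owes $114 (running OOP $1,468). Insurer: $228 − $114 = $114.
Bill 4, $1,850: deductible met; 50% of $1,850 = $925. Patient owes $925 (running OOP $2,393). Insurer: $1,850 − $925 = $925.
Insurer total = bills − patient's total = $3,680 − $2,393 = $1,287.

$1,287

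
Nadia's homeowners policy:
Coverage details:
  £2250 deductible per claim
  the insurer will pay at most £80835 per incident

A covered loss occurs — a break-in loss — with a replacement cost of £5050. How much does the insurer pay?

Subtract the deductible: £5050 − £2250 = £2800.
That's under the £80835 cap, so the insurer reimburses the full £2800.

£2800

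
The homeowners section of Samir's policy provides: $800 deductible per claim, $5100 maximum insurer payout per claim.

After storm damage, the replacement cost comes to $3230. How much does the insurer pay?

$2430

After the deductible, $3230 − $800 = $2430 remains.
$2430 is within the $5100 limit, so the insurer pays $2430.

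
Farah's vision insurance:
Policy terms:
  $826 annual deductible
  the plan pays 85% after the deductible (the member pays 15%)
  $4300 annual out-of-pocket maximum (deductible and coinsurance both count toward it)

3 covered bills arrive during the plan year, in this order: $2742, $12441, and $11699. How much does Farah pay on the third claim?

$1320.45

Claim 1 ($2742): $826 to deductible, leaving $1916; member's 15% is $287.40. Member owes $1113.40 (running OOP $1113.40).
Claim 2 ($12441): deductible met; 15% of $12441 = $1866.15. Member pays $1866.15; OOP now $2979.55.
Claim 3 ($11699): deductible met; 15% of $11699 = $1754.85. OOP would hit $4734.40 > $4300, so the cap limits the member to $4300 − $2979.55 = $1320.45.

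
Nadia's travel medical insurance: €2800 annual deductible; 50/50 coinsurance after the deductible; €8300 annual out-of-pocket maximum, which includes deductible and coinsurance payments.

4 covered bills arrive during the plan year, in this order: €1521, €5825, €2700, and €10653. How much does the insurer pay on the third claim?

Claim 1 — €1521: all of it applies to the deductible. Cost to traveler: €1521. OOP to date €1521. Plan pays €1521 − €1521 = €0.
Claim 2 — €5825: €1279 finishes the deductible; €4546 goes to coinsurance; 50% of €4546 = €2273. Traveler pays €3552; OOP now €5073. Plan pays €5825 − €3552 = €2273.
Claim 3 — €2700: deductible met; 50% of €2700 = €1350. Traveler pays €1350; OOP now €6423. Plan pays €2700 − €1350 = €1350.

€1350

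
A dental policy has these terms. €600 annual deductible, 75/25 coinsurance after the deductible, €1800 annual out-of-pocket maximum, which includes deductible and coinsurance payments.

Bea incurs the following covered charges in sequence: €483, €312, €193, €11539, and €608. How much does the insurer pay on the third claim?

Claim 1 (€483): fully absorbed by the deductible. Cost to patient: €483. OOP to date €483. Plan pays €483 − €483 = €0.
Claim 2 (€312): €117 finishes the deductible; €195 goes to coinsurance; coinsurance €195 × 25% = €48.75. Patient pays €165.75; OOP now €648.75. Plan pays €312 − €165.75 = €146.25.
Claim 3 (€193): 25% coinsurance on €193 = €48.25. Cost to patient: €48.25. OOP to date €697. Insurer: €193 − €48.25 = €144.75.

€144.75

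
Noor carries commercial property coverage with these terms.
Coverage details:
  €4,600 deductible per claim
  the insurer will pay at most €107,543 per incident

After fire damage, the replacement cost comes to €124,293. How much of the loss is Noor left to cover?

After the deductible, €124,293 − €4,600 = €119,693 remains.
€119,693 exceeds the €107,543 limit, so the insurer pays the limit: €107,543.
The business bears the rest of the original loss: €124,293 − €107,543 = €16,750.

€16,750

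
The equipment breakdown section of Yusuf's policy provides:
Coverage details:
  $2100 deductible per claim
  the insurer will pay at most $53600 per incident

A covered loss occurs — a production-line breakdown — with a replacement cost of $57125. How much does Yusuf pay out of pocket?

Subtract the deductible: $57125 − $2100 = $55025.
Since $55025 > $53600, the payout is capped at $53600.
Business owner's share is the uncovered remainder: $57125 − $53600 = $3525.

$3525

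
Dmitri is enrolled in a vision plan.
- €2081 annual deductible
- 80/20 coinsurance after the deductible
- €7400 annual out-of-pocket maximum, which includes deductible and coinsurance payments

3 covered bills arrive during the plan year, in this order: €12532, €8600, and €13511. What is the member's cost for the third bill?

Claim 1 (€12532): €2081 finishes the deductible; €10451 goes to coinsurance; member's 20% is €2090.20. Member owes €4171.20 (running OOP €4171.20).
Claim 2 (€8600): deductible already satisfied, so member's share is 20% × €8600 = €1720. Cost to member: €1720. OOP to date €5891.20.
Claim 3 (€13511): deductible met; 20% of €13511 = €2702.20. That would push OOP to €8593.40, over the €7400 cap, so member pays €7400 − €5891.20 = €1508.80.

€1508.80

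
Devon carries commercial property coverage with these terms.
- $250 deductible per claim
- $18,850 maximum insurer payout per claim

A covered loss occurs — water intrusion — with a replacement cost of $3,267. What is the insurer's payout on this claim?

$3,017

Less the $250 deductible: $3,267 − $250 = $3,017.
$3,017 ≤ $18,850, so the limit doesn't bind; insurer pays $3,017.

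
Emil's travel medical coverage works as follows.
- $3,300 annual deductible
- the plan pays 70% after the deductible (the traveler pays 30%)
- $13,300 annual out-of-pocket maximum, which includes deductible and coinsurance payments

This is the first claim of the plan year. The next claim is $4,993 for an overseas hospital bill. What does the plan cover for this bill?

The full $3,300 deductible is still open; $3,300 of this bill applies to it.
After the $3,300 deductible portion, $4,993 − $3,300 = $1,693 is subject to coinsurance.
30% of $1,693 = $507.90 falls to the traveler.
That puts the traveler's cost at $3,300 + $507.90 = $3,807.90 before any cap.
Cumulative spending $0 + $3,807.90 = $3,807.90 stays under the $13,300 maximum.
The insurer covers the remainder: $4,993 − $3,807.90 = $1,185.10.

$1,185.10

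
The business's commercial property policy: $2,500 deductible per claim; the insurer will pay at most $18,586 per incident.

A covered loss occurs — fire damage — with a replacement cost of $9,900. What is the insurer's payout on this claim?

Subtract the deductible: $9,900 − $2,500 = $7,400.
$7,400 is within the $18,586 limit, so the insurer pays $7,400.

$7,400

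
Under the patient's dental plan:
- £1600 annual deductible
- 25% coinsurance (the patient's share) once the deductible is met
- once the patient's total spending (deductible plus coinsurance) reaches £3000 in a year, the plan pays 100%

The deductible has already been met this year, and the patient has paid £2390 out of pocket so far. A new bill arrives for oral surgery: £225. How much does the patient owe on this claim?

£56.25

With the deductible met, the entire £225 is subject to coinsurance.
Patient's 25% share of £225 is £56.25.
Cumulative spending £2390 + £56.25 = £2446.25 stays under the £3000 maximum.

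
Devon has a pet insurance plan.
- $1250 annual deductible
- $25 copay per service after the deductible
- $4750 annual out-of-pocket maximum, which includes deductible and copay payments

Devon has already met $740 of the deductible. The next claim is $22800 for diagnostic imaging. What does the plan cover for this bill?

$740 of the $1250 deductible is already met, leaving $510.
The remaining $22290 (= $22800 − $510) moves to the copay.
Copay on this service: $25.
That puts the owner's cost at $510 + $25 = $535 before any cap.
Total out-of-pocket so far would be $740 + $535 = $1275, below the $4750 cap — no reduction.
The plan picks up $22800 − $535 = $22265.

$22265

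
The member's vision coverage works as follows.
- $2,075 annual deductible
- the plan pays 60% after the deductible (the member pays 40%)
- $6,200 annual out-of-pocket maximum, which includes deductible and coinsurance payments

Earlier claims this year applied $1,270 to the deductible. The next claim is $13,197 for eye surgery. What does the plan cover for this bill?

$8,267

Deductible still to meet: $2,075 − $1,270 = $805.
The remaining $12,392 (= $13,197 − $805) moves to coinsurance.
Coinsurance: $12,392 × 40% = $4,956.80.
Member responsibility before any cap: $805 + $4,956.80 = $5,761.80.
Year-to-date out-of-pocket would reach $1,270 + $5,761.80 = $7,031.80, above the $6,200 maximum, so the member pays only $6,200 − $1,270 = $4,930.
The plan picks up $13,197 − $4,930 = $8,267.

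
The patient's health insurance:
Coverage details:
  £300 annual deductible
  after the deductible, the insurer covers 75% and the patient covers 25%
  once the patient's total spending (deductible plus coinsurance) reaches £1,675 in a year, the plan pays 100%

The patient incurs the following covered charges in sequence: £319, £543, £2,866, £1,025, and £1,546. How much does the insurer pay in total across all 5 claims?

#1 (£319): £300 finishes the deductible; £19 goes to coinsurance; patient's 25% is £4.75. Patient owes £304.75 (running OOP £304.75). Plan pays £319 − £304.75 = £14.25.
#2 (£543): 25% coinsurance on £543 = £135.75. Patient pays £135.75; OOP now £440.50. Insurer: £543 − £135.75 = £407.25.
#3 (£2,866): deductible already satisfied, so patient's share is 25% × £2,866 = £716.50. Patient pays £716.50; OOP now £1,157. Insurer: £2,866 − £716.50 = £2,149.50.
#4 (£1,025): 25% coinsurance on £1,025 = £256.25. Cost to patient: £256.25. OOP to date £1,413.25. Insurer: £1,025 − £256.25 = £768.75.
#5 (£1,546): deductible already satisfied, so patient's share is 25% × £1,546 = £386.50. Adding that to £1,413.25 gives £1,799.75, past the £1,675 cap; patient pays only £1,675 − £1,413.25 = £261.75. Insurer: £1,546 − £261.75 = £1,284.25.
Insurer total = bills − patient's total = £6,299 − £1,675 = £4,624.

£4,624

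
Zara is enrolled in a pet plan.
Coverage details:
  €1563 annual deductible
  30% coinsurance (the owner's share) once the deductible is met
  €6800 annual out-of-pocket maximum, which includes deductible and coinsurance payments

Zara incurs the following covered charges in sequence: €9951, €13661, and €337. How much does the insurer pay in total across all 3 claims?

#1 (€9951): deductible takes €1563, €8388 remains; 30% of €8388 = €2516.40. Owner owes €4079.40 (running OOP €4079.40). Plan pays €9951 − €4079.40 = €5871.60.
#2 (€13661): 30% coinsurance on €13661 = €4098.30. OOP would hit €8177.70 > €6800, so the cap limits the owner to €6800 − €4079.40 = €2720.60. Plan pays €13661 − €2720.60 = €10940.40.
#3 (€337): deductible met; 30% of €337 = €101.10. Adding that to €6800 gives €6901.10, past the €6800 cap; owner pays only €6800 − €6800 = €0. Plan pays €337 − €0 = €337.
Insurer total: €5871.60 + €10940.40 + €337 = €17149.

€17149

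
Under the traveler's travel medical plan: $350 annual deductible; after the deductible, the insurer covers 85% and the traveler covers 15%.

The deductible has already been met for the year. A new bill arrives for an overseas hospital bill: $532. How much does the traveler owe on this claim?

$79.80

The deductible is already satisfied, so the full bill goes to coinsurance.
Traveler's 15% share of $532 is $79.80.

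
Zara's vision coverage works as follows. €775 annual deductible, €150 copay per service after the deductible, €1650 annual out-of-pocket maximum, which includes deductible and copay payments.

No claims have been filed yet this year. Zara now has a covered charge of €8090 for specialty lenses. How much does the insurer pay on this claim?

€7165

Deductible not yet touched, so the first €775 of the bill goes to the deductible.
The remaining €7315 (= €8090 − €775) moves to the copay.
Copay on this service: €150.
So the member owes €775 + €150 = €925 before any cap.
Total out-of-pocket so far would be €0 + €925 = €925, below the €1650 cap — no reduction.
The plan picks up €8090 − €925 = €7165.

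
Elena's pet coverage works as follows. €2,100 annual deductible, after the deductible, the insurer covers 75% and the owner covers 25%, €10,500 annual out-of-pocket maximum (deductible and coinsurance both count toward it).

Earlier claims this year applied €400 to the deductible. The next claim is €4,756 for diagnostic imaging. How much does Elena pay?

€2,464

Deductible still to meet: €2,100 − €400 = €1,700.
The remaining €3,056 (= €4,756 − €1,700) moves to coinsurance.
Coinsurance: €3,056 × 25% = €764.
So the owner owes €1,700 + €764 = €2,464 before any cap.
Year-to-date out-of-pocket becomes €400 + €2,464 = €2,864, still under the €10,500 maximum, so no cap applies.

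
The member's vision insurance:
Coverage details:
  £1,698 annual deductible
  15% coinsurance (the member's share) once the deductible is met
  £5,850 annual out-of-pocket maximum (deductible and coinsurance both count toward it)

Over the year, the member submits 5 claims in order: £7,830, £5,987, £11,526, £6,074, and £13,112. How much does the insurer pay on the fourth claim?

Bill 1, £7,830: £1,698 to deductible, leaving £6,132; member's 15% is £919.80. Cost to member: £2,617.80. OOP to date £2,617.80. Insurer: £7,830 − £2,617.80 = £5,212.20.
Bill 2, £5,987: deductible met; 15% of £5,987 = £898.05. Member owes £898.05 (running OOP £3,515.85). Plan pays £5,987 − £898.05 = £5,088.95.
Bill 3, £11,526: 15% coinsurance on £11,526 = £1,728.90. Member owes £1,728.90 (running OOP £5,244.75). Insurer: £11,526 − £1,728.90 = £9,797.10.
Bill 4, £6,074: deductible already satisfied, so member's share is 15% × £6,074 = £911.10. OOP would hit £6,155.85 > £5,850, so the cap limits the member to £5,850 − £5,244.75 = £605.25. Insurer: £6,074 − £605.25 = £5,468.75.

£5,468.75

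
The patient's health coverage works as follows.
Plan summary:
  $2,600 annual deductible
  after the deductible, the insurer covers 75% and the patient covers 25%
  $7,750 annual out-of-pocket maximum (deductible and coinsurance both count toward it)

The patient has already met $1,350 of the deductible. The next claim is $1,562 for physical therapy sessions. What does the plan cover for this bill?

$234

$1,350 of the $2,600 deductible is already met, leaving $1,250.
That leaves $1,562 − $1,250 = $312 for coinsurance.
25% of $312 = $78 falls to the patient.
So the patient owes $1,250 + $78 = $1,328 before any cap.
Year-to-date out-of-pocket becomes $1,350 + $1,328 = $2,678, still under the $7,750 maximum, so no cap applies.
Insurer pays the balance: $1,562 − $1,328 = $234.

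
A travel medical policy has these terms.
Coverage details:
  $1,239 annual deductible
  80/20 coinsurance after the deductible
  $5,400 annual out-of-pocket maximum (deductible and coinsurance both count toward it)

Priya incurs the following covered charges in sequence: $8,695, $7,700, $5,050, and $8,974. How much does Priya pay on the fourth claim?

$119.80

#1 ($8,695): deductible takes $1,239, $7,456 remains; 20% of $7,456 = $1,491.20. Traveler pays $2,730.20; OOP now $2,730.20.
#2 ($7,700): deductible met; 20% of $7,700 = $1,540. Traveler owes $1,540 (running OOP $4,270.20).
#3 ($5,050): deductible met; 20% of $5,050 = $1,010. Traveler pays $1,010; OOP now $5,280.20.
#4 ($8,974): 20% coinsurance on $8,974 = $1,794.80. That would push OOP to $7,075, over the $5,400 cap, so traveler pays $5,400 − $5,280.20 = $119.80.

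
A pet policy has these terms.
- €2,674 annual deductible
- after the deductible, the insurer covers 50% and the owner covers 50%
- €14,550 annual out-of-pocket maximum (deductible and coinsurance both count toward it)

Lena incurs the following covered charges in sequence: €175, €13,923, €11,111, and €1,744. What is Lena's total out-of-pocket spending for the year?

€14,550

Claim 1 — €175: entire amount goes to the deductible. Cost to owner: €175. OOP to date €175.
Claim 2 — €13,923: €2,499 to deductible, leaving €11,424; owner's 50% is €5,712. Owner pays €8,211; OOP now €8,386.
Claim 3 — €11,111: deductible met; 50% of €11,111 = €5,555.50. Owner owes €5,555.50 (running OOP €13,941.50).
Claim 4 — €1,744: deductible met; 50% of €1,744 = €872. OOP would hit €14,813.50 > €14,550, so the cap limits the owner to €14,550 − €13,941.50 = €608.50.
Summing the owner's payments: €175 + €8,211 + €5,555.50 + €608.50 = €14,550.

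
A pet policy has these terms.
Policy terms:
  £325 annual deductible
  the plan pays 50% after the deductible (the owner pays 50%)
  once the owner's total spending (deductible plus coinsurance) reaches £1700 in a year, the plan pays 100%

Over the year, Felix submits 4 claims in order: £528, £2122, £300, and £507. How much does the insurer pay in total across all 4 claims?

£1757

Claim 1 (£528): £325 finishes the deductible; £203 goes to coinsurance; coinsurance £203 × 50% = £101.50. Owner owes £426.50 (running OOP £426.50). Plan pays £528 − £426.50 = £101.50.
Claim 2 (£2122): deductible met; 50% of £2122 = £1061. Owner owes £1061 (running OOP £1487.50). Insurer: £2122 − £1061 = £1061.
Claim 3 (£300): deductible already satisfied, so owner's share is 50% × £300 = £150. Cost to owner: £150. OOP to date £1637.50. Plan pays £300 − £150 = £150.
Claim 4 (£507): 50% coinsurance on £507 = £253.50. Adding that to £1637.50 gives £1891, past the £1700 cap; owner pays only £1700 − £1637.50 = £62.50. Plan pays £507 − £62.50 = £444.50.
Insurer total: £101.50 + £1061 + £150 + £444.50 = £1757.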